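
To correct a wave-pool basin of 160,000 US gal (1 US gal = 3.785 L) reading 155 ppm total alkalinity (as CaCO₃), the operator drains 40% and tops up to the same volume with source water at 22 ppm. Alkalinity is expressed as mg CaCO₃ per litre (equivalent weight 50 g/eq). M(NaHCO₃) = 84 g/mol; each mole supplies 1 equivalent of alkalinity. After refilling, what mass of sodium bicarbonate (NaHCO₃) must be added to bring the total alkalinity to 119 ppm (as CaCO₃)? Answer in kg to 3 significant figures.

17.5 kg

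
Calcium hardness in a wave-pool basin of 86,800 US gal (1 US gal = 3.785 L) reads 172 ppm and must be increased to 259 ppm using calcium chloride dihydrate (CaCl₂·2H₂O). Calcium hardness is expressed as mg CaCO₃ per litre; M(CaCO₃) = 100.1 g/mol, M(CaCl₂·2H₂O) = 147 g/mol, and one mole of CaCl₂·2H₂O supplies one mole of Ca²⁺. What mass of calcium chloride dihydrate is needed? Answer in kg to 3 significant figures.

42.0 kg

Volume: 86,800 US gal × 3.785 L/gal = 328,538 L.
Hardness to add: (259 − 172) = 87 mg/L as CaCO₃ × 328,538 L = 28,580 g as CaCO₃.
Moles of Ca²⁺ (1 mol Ca²⁺ ≡ 1 mol CaCO₃): 28,580 / 100.1 g/mol = 285.5 mol.
Mass of CaCl₂·2H₂O: 285.5 × 147 = 41,970 g.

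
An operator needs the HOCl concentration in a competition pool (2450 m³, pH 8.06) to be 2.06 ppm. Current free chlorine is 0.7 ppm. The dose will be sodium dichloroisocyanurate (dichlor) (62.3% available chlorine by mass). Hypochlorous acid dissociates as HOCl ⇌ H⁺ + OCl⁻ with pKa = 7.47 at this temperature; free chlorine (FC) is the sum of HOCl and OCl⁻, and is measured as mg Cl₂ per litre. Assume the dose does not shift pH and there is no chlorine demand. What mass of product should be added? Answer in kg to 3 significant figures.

36.9 kg

Volume: 2450 m³ = 2,450,000 L.
[OCl⁻]/[HOCl] = 10^(pH − pKa) = 10^(8.06 − 7.47) = 3.89; fraction as HOCl = 1/(1 + 3.89) = 0.2045.
Free chlorine required for 2.06 ppm HOCl: 2.06 / 0.2045 = 10.07 ppm.
FC to add: 10.07 − 0.7 = 9.374 mg/L as Cl₂.
Cl₂ equivalent: 9.374 mg/L × 2,450,000 L = 22,970 g.
Product at 62.3% available Cl: 22,970 / 0.623 = 36,870 g.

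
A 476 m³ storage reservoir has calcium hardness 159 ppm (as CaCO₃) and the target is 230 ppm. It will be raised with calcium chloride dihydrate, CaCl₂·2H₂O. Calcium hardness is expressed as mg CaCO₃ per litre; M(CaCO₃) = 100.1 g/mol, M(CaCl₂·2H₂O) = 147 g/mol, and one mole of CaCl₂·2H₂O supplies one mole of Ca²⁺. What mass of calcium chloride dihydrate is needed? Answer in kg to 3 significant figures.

49.6 kg

Volume: 476 m³ = 476,000 L.
Hardness to add: (230 − 159) = 71 mg/L as CaCO₃ × 476,000 L = 33,800 g as CaCO₃.
Moles of Ca²⁺ (1 mol Ca²⁺ ≡ 1 mol CaCO₃): 33,800 / 100.1 g/mol = 337.6 mol.
Mass of CaCl₂·2H₂O: 337.6 × 147 = 49,630 g.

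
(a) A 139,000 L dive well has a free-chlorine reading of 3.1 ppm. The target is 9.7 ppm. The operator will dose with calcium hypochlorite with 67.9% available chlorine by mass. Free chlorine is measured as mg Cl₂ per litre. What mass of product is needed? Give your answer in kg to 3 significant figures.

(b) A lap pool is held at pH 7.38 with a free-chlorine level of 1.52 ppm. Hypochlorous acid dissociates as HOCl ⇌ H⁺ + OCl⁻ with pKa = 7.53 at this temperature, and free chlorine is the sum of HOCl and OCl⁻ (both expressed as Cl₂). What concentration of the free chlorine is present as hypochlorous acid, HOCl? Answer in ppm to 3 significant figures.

(a) 1.35 kg; (b) 0.890 ppm

(a) Chlorine deficit: 9.7 − 3.1 = 6.6 ppm = 6.6 mg/L as Cl₂.
(a) Cl₂ equivalent needed: 6.6 mg/L × 139,000 L = 917,400 mg = 917.4 g.
(a) Product at 67.9% available chlorine: 917.4 / 0.679 = 1351 g.

(b) [OCl⁻]/[HOCl] = 10^(pH − pKa) = 10^(7.38 − 7.53) = 10^-0.15 = 0.7079.
(b) Fraction as HOCl = 1 / (1 + 0.7079) = 0.5855.
(b) HOCl = 0.5855 × 1.52 ppm = 0.89 ppm.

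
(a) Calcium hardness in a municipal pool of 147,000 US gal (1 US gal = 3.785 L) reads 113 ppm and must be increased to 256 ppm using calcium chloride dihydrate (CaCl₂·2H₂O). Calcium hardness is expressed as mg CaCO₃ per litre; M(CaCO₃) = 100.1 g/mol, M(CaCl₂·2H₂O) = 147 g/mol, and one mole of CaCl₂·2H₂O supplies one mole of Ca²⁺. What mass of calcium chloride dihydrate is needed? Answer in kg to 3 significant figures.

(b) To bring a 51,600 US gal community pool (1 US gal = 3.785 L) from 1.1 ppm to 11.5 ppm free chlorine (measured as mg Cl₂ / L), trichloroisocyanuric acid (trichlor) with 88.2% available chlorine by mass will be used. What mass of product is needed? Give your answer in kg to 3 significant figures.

(a) 117 kg; (b) 2.30 kg

(a) Volume: 147,000 US gal × 3.785 L/gal = 556,395 L.
(a) Hardness to add: (256 − 113) = 143 mg/L as CaCO₃ × 556,395 L = 79,560 g as CaCO₃.
(a) Moles of Ca²⁺ (1 mol Ca²⁺ ≡ 1 mol CaCO₃): 79,560 / 100.1 g/mol = 794.9 mol.
(a) Mass of CaCl₂·2H₂O: 794.9 × 147 = 116,800 g.

(b) Volume: 51,600 US gal × 3.785 L/gal = 195,306 L.
(b) Chlorine deficit: 11.5 − 1.1 = 10.4 ppm = 10.4 mg/L as Cl₂.
(b) Cl₂ equivalent needed: 10.4 mg/L × 195,306 L = 2,031,000 mg = 2031 g.
(b) Product at 88.2% available chlorine: 2031 / 0.882 = 2303 g.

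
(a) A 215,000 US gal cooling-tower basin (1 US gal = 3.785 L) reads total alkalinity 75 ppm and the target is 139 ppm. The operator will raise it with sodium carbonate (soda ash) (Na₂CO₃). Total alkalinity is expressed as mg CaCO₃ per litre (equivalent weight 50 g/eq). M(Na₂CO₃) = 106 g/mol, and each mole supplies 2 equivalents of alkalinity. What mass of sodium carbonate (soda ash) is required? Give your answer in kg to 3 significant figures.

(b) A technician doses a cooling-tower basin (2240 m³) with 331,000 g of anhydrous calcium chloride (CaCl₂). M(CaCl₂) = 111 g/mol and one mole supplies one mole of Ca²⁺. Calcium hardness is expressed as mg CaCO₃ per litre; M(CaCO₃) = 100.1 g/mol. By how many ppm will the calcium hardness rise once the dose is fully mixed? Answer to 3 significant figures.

(a) 55.2 kg; (b) 133 ppm

(a) Volume: 215,000 US gal × 3.785 L/gal = 813,775 L.
(a) Alkalinity to add: (139 − 75) = 64 mg/L as CaCO₃ × 813,775 L = 52,080 g as CaCO₃.
(a) Equivalents: 52,080 g ÷ 50 g/eq = 1042 eq.
(a) Each mole of Na₂CO₃ supplies 2 eq, so 1042 / 2 = 520.8 mol.
(a) Mass: 520.8 mol × 106 g/mol = 55,210 g.

(b) Volume: 2240 m³ = 2,240,000 L.
(b) Moles of Ca²⁺: 331,000 g ÷ 111 g/mol = 2982 mol.
(b) As CaCO₃: 2982 mol × 100.1 g/mol = 298,500 g.
(b) Rise: 298,500 g / 2,240,000 L × 1000 = 133.3 mg/L.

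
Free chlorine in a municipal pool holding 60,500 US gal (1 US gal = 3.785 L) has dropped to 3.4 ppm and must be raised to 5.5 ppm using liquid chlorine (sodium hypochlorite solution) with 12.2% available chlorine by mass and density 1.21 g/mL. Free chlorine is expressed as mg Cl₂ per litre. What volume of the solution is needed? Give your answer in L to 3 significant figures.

3.26 L

Volume: 60,500 US gal × 3.785 L/gal = 228,992 L.
Chlorine deficit: 5.5 − 3.4 = 2.1 ppm = 2.1 mg/L as Cl₂.
Cl₂ equivalent needed: 2.1 mg/L × 228,992 L = 480,900 mg = 480.9 g.
Product at 12.2% available chlorine: 480.9 / 0.122 = 3942 g.
Volume at density 1.21 g/mL: 3942 g ÷ 1.21 g/mL = 3258 mL.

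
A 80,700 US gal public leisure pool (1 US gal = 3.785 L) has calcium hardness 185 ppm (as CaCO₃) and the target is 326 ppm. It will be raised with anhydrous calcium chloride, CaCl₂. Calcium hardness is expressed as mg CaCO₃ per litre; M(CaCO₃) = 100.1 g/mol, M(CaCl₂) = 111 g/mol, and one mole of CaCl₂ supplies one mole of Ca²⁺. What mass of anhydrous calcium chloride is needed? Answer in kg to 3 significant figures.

47.8 kg

Volume: 80,700 US gal × 3.785 L/gal = 305,450 L.
Hardness to add: (326 − 185) = 141 mg/L as CaCO₃ × 305,450 L = 43,070 g as CaCO₃.
Moles of Ca²⁺ (1 mol Ca²⁺ ≡ 1 mol CaCO₃): 43,070 / 100.1 g/mol = 430.3 mol.
Mass of CaCl₂: 430.3 × 111 = 47,760 g.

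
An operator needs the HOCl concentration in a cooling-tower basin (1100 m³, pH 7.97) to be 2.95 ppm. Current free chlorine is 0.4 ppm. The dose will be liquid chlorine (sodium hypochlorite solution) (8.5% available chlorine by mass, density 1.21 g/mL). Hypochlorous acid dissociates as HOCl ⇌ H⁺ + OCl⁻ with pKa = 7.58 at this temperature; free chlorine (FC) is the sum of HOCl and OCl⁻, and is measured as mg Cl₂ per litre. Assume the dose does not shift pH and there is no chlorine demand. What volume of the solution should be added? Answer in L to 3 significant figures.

105 L

Volume: 1100 m³ = 1,100,000 L.
[OCl⁻]/[HOCl] = 10^(pH − pKa) = 10^(7.97 − 7.58) = 2.455; fraction as HOCl = 1/(1 + 2.455) = 0.2895.
Free chlorine required for 2.95 ppm HOCl: 2.95 / 0.2895 = 10.19 ppm.
FC to add: 10.19 − 0.4 = 9.791 mg/L as Cl₂.
Cl₂ equivalent: 9.791 mg/L × 1,100,000 L = 10,770 g.
Product at 8.5% available Cl: 10,770 / 0.085 = 126,700 g.
Volume: 126,700 g ÷ 1.21 g/mL = 104,700 mL.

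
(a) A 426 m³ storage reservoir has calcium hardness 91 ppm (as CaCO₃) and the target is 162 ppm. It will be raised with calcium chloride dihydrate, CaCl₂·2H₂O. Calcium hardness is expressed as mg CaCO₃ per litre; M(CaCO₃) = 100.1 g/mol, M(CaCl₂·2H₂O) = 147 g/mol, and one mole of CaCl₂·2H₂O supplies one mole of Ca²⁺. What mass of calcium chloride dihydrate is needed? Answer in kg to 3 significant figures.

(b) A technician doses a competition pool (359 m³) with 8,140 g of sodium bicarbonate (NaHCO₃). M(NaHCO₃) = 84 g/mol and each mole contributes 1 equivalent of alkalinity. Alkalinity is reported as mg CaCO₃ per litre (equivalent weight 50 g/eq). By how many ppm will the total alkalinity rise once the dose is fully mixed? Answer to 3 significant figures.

(a) 44.4 kg; (b) 13.5 ppm

(a) Volume: 426 m³ = 426,000 L.
(a) Hardness to add: (162 − 91) = 71 mg/L as CaCO₃ × 426,000 L = 30,250 g as CaCO₃.
(a) Moles of Ca²⁺ (1 mol Ca²⁺ ≡ 1 mol CaCO₃): 30,250 / 100.1 g/mol = 302.2 mol.
(a) Mass of CaCl₂·2H₂O: 302.2 × 147 = 44,420 g.

(b) Volume: 359 m³ = 359,000 L.
(b) Moles of NaHCO₃: 8,140 g ÷ 84 g/mol = 96.9 mol → 96.9 eq of alkalinity.
(b) As CaCO₃: 96.9 eq × 50 g/eq = 4845 g.
(b) Rise: 4845 g / 359,000 L × 1000 = 13.5 mg/L.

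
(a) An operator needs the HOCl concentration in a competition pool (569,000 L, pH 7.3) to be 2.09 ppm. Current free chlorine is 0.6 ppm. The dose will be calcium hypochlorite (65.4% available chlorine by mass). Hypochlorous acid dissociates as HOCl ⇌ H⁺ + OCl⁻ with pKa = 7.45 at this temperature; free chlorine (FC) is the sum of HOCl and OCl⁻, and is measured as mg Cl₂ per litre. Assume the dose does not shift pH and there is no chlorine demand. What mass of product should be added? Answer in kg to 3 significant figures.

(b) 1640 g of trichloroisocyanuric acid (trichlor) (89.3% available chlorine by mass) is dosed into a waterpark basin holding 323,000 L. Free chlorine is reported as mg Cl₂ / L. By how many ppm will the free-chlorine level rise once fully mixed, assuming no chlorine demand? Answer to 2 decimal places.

(a) [OCl⁻]/[HOCl] = 10^(pH − pKa) = 10^(7.3 − 7.45) = 0.7079; fraction as HOCl = 1/(1 + 0.7079) = 0.5855.
(a) Free chlorine required for 2.09 ppm HOCl: 2.09 / 0.5855 = 3.57 ppm.
(a) FC to add: 3.57 − 0.6 = 2.97 mg/L as Cl₂.
(a) Cl₂ equivalent: 2.97 mg/L × 569,000 L = 1690 g.
(a) Product at 65.4% available Cl: 1690 / 0.654 = 2584 g.

(b) Available chlorine delivered: 1640 g × 0.893 = 1465 g as Cl₂.
(b) Concentration rise: 1465 g / 323,000 L = 4.534 mg/L = 4.53 ppm.

(a) 2.58 kg; (b) 4.53 ppm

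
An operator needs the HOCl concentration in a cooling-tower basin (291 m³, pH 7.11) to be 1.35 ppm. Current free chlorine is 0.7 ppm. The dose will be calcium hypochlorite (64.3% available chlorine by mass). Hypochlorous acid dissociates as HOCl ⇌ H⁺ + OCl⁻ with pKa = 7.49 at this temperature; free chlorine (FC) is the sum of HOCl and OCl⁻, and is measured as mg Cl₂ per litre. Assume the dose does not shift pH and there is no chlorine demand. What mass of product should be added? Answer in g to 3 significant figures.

549 g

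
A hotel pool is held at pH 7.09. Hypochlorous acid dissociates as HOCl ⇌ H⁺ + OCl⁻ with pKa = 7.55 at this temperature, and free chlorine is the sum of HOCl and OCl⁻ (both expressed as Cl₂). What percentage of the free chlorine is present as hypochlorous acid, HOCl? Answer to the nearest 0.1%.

[OCl⁻]/[HOCl] = 10^(pH − pKa) = 10^(7.09 − 7.55) = 10^-0.46 = 0.3467.
Fraction as HOCl = 1 / (1 + 0.3467) = 0.7425.

74.3%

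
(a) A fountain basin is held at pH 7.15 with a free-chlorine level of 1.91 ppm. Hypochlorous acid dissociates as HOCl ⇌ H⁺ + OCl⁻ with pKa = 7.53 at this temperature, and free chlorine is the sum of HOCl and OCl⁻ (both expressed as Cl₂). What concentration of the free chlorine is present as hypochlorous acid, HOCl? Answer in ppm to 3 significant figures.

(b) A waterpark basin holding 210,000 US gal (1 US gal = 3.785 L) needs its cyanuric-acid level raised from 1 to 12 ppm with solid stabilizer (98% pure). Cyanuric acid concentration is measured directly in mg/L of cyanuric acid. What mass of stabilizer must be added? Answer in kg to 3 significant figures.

(a) 1.35 ppm; (b) 8.92 kg

(a) [OCl⁻]/[HOCl] = 10^(pH − pKa) = 10^(7.15 − 7.53) = 10^-0.38 = 0.4169.
(a) Fraction as HOCl = 1 / (1 + 0.4169) = 0.7058.
(a) HOCl = 0.7058 × 1.91 ppm = 1.348 ppm.

(b) Volume: 210,000 US gal × 3.785 L/gal = 794,850 L.
(b) CYA to add: (12 − 1) = 11 mg/L × 794,850 L = 8743 g cyanuric acid.
(b) At 98% purity: 8743 / 0.98 = 8922 g product.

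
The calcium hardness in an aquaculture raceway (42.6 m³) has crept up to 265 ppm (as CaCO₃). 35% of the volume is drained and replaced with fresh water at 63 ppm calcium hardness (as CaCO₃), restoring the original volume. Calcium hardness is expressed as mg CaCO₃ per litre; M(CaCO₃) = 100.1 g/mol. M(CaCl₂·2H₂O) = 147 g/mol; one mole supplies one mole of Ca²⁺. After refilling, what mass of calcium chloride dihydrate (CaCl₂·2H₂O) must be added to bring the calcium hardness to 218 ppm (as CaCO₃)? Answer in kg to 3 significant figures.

1.48 kg

Volume: 42.6 m³ = 42,600 L.
After draining 35% and refilling: 265 × 0.65 + 63 × 0.35 = 194.3 ppm.
Deficit to target: 218 − 194.3 = 23.7 mg/L.
As CaCO₃: 23.7 mg/L × 42,600 L = 1010 g; ÷ 100.1 = 10.09 mol Ca²⁺.
Mass: 10.09 × 147 = 1483 g.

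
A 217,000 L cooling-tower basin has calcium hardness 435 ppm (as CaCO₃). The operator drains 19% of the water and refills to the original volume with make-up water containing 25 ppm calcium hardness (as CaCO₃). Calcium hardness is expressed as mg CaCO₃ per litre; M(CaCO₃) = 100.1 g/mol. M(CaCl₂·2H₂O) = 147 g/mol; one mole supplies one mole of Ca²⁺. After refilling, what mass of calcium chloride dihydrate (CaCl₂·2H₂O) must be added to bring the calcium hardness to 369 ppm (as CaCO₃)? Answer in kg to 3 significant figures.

After draining 19% and refilling: 435 × 0.81 + 25 × 0.19 = 357.1 ppm.
Deficit to target: 369 − 357.1 = 11.9 mg/L.
As CaCO₃: 11.9 mg/L × 217,000 L = 2582 g; ÷ 100.1 = 25.8 mol Ca²⁺.
Mass: 25.8 × 147 = 3792 g.

3.79 kg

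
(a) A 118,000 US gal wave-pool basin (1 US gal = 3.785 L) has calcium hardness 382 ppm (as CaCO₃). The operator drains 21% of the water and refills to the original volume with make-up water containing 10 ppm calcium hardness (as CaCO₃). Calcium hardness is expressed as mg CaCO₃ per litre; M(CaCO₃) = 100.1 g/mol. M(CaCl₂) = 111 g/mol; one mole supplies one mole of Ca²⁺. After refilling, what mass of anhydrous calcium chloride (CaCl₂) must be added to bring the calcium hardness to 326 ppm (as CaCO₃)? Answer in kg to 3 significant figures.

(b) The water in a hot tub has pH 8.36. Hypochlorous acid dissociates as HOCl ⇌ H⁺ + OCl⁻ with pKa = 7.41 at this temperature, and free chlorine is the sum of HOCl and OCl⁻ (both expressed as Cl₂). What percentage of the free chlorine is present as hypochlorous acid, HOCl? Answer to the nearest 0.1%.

(a) Volume: 118,000 US gal × 3.785 L/gal = 446,630 L.
(a) After draining 21% and refilling: 382 × 0.79 + 10 × 0.21 = 303.88 ppm.
(a) Deficit to target: 326 − 303.88 = 22.12 mg/L.
(a) As CaCO₃: 22.12 mg/L × 446,630 L = 9879 g; ÷ 100.1 = 98.7 mol Ca²⁺.
(a) Mass: 98.7 × 111 = 10,960 g.

(b) [OCl⁻]/[HOCl] = 10^(pH − pKa) = 10^(8.36 − 7.41) = 10^0.95 = 8.913.
(b) Fraction as HOCl = 1 / (1 + 8.913) = 0.1009.

(a) 11.0 kg; (b) 10.1%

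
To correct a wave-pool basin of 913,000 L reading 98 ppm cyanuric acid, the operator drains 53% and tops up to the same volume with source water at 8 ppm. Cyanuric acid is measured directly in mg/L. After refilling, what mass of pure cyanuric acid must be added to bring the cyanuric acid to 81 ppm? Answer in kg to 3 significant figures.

28.0 kg

After draining 53% and refilling: 98 × 0.47 + 8 × 0.53 = 50.3 ppm.
Deficit to target: 81 − 50.3 = 30.7 mg/L.
Mass: 30.7 mg/L × 913,000 L = 28,030 g cyanuric acid.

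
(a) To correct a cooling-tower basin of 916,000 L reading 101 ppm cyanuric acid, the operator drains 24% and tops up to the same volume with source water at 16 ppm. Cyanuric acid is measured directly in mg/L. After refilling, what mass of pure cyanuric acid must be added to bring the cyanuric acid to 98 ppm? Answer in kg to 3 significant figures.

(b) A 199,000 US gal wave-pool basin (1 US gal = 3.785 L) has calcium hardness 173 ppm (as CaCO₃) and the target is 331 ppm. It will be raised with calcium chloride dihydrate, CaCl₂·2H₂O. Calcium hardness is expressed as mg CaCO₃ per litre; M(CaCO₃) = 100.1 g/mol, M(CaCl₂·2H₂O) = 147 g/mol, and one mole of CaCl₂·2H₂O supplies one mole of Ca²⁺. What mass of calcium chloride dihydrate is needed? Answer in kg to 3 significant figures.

(a) After draining 24% and refilling: 101 × 0.76 + 16 × 0.24 = 80.6 ppm.
(a) Deficit to target: 98 − 80.6 = 17.4 mg/L.
(a) Mass: 17.4 mg/L × 916,000 L = 15,940 g cyanuric acid.

(b) Volume: 199,000 US gal × 3.785 L/gal = 753,215 L.
(b) Hardness to add: (331 − 173) = 158 mg/L as CaCO₃ × 753,215 L = 119,000 g as CaCO₃.
(b) Moles of Ca²⁺ (1 mol Ca²⁺ ≡ 1 mol CaCO₃): 119,000 / 100.1 g/mol = 1189 mol.
(b) Mass of CaCl₂·2H₂O: 1189 × 147 = 174,800 g.

(a) 15.9 kg; (b) 175 kg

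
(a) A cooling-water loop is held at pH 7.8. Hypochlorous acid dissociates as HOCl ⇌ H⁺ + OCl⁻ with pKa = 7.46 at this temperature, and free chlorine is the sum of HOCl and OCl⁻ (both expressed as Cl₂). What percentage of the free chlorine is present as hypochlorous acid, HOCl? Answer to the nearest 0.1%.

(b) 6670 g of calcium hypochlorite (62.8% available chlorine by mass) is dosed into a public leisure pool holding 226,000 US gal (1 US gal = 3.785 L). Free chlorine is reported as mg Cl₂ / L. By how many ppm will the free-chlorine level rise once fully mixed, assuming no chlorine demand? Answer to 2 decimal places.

(a) 31.4%; (b) 4.90 ppm

(a) [OCl⁻]/[HOCl] = 10^(pH − pKa) = 10^(7.8 − 7.46) = 10^0.34 = 2.188.
(a) Fraction as HOCl = 1 / (1 + 2.188) = 0.3137.

(b) Volume: 226,000 US gal × 3.785 L/gal = 855,410 L.
(b) Available chlorine delivered: 6670 g × 0.628 = 4189 g as Cl₂.
(b) Concentration rise: 4189 g / 855,410 L = 4.897 mg/L = 4.90 ppm.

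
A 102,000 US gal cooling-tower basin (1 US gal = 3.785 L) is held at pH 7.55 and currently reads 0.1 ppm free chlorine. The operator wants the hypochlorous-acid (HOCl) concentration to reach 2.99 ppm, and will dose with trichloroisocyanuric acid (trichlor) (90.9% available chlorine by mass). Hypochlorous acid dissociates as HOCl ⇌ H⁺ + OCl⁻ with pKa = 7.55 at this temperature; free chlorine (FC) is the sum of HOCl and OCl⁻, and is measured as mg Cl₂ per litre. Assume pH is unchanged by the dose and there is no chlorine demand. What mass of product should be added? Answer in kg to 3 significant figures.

2.50 kg

Volume: 102,000 US gal × 3.785 L/gal = 386,070 L.
[OCl⁻]/[HOCl] = 10^(pH − pKa) = 10^(7.55 − 7.55) = 1; fraction as HOCl = 1/(1 + 1) = 0.5.
Free chlorine required for 2.99 ppm HOCl: 2.99 / 0.5 = 5.98 ppm.
FC to add: 5.98 − 0.1 = 5.88 mg/L as Cl₂.
Cl₂ equivalent: 5.88 mg/L × 386,070 L = 2270 g.
Product at 90.9% available Cl: 2270 / 0.909 = 2497 g.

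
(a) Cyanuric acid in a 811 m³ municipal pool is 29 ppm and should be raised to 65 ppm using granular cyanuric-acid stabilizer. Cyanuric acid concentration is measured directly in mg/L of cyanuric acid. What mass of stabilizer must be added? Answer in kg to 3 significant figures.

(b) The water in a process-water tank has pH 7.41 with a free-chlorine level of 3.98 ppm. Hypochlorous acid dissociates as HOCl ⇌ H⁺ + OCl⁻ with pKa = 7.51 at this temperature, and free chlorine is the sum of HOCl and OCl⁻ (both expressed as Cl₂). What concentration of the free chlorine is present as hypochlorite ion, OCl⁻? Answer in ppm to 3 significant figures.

(a) 29.2 kg; (b) 1.76 ppm

(a) Volume: 811 m³ = 811,000 L.
(a) CYA to add: (65 − 29) = 36 mg/L × 811,000 L = 29,200 g cyanuric acid.

(b) [OCl⁻]/[HOCl] = 10^(pH − pKa) = 10^(7.41 − 7.51) = 10^-0.10 = 0.7943.
(b) Fraction as HOCl = 1 / (1 + 0.7943) = 0.5573.
(b) OCl⁻ = (1 − 0.5573) × 3.98 ppm = 1.762 ppm.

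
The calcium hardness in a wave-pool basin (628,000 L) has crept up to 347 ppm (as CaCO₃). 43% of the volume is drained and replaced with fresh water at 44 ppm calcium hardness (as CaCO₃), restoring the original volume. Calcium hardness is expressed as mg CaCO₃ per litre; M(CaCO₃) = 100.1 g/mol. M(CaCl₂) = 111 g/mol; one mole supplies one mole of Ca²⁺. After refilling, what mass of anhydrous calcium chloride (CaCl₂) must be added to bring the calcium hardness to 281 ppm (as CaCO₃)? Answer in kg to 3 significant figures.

44.8 kg

After draining 43% and refilling: 347 × 0.57 + 44 × 0.43 = 216.71 ppm.
Deficit to target: 281 − 216.71 = 64.29 mg/L.
As CaCO₃: 64.29 mg/L × 628,000 L = 40,370 g; ÷ 100.1 = 403.3 mol Ca²⁺.
Mass: 403.3 × 111 = 44,770 g.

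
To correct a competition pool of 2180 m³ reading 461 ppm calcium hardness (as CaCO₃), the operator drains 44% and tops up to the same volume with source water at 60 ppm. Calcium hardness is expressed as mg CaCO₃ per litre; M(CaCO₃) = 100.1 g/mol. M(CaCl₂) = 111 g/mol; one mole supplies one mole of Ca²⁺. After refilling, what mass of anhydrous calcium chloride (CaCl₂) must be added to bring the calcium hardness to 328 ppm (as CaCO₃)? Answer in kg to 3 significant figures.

105 kg

Volume: 2180 m³ = 2,180,000 L.
After draining 44% and refilling: 461 × 0.56 + 60 × 0.44 = 284.56 ppm.
Deficit to target: 328 − 284.56 = 43.44 mg/L.
As CaCO₃: 43.44 mg/L × 2,180,000 L = 94,700 g; ÷ 100.1 = 946 mol Ca²⁺.
Mass: 946 × 111 = 105,000 g.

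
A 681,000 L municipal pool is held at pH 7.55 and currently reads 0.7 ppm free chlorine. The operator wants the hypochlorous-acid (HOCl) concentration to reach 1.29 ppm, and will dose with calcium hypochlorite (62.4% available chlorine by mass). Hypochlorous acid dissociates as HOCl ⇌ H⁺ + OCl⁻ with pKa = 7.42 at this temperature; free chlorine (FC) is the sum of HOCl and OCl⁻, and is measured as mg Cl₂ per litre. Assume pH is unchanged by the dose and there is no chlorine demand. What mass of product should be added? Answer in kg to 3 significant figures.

2.54 kg

[OCl⁻]/[HOCl] = 10^(pH − pKa) = 10^(7.55 − 7.42) = 1.349; fraction as HOCl = 1/(1 + 1.349) = 0.4257.
Free chlorine required for 1.29 ppm HOCl: 1.29 / 0.4257 = 3.03 ppm.
FC to add: 3.03 − 0.7 = 2.33 mg/L as Cl₂.
Cl₂ equivalent: 2.33 mg/L × 681,000 L = 1587 g.
Product at 62.4% available Cl: 1587 / 0.624 = 2543 g.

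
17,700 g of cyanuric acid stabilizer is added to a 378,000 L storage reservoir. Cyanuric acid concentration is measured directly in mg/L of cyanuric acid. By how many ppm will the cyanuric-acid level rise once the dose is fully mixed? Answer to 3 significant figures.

46.8 ppm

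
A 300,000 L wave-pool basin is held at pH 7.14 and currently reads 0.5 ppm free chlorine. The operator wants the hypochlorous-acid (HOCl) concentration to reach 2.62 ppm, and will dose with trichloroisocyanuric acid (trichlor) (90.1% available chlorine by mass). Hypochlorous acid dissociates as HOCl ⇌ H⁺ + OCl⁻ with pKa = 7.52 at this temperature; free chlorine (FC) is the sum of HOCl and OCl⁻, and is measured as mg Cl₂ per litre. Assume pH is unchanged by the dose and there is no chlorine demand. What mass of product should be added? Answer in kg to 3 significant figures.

1.07 kg

[OCl⁻]/[HOCl] = 10^(pH − pKa) = 10^(7.14 − 7.52) = 0.4169; fraction as HOCl = 1/(1 + 0.4169) = 0.7058.
Free chlorine required for 2.62 ppm HOCl: 2.62 / 0.7058 = 3.712 ppm.
FC to add: 3.712 − 0.5 = 3.212 mg/L as Cl₂.
Cl₂ equivalent: 3.212 mg/L × 300,000 L = 963.7 g.
Product at 90.1% available Cl: 963.7 / 0.901 = 1070 g.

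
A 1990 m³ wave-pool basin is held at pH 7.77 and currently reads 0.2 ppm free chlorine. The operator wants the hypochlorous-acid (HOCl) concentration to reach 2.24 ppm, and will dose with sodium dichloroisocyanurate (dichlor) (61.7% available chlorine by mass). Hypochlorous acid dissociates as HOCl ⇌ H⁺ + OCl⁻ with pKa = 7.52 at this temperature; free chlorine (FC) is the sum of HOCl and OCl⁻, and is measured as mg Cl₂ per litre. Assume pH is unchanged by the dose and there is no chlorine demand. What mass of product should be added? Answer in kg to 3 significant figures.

Volume: 1990 m³ = 1,990,000 L.
[OCl⁻]/[HOCl] = 10^(pH − pKa) = 10^(7.77 − 7.52) = 1.778; fraction as HOCl = 1/(1 + 1.778) = 0.3599.
Free chlorine required for 2.24 ppm HOCl: 2.24 / 0.3599 = 6.223 ppm.
FC to add: 6.223 − 0.2 = 6.023 mg/L as Cl₂.
Cl₂ equivalent: 6.023 mg/L × 1,990,000 L = 11,990 g.
Product at 61.7% available Cl: 11,990 / 0.617 = 19,430 g.

19.4 kg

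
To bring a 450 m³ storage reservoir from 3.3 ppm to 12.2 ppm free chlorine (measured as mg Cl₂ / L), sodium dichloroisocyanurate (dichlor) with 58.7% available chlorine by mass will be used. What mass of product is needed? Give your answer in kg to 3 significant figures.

6.82 kg

Volume: 450 m³ = 450,000 L.
Chlorine deficit: 12.2 − 3.3 = 8.9 ppm = 8.9 mg/L as Cl₂.
Cl₂ equivalent needed: 8.9 mg/L × 450,000 L = 4,005,000 mg = 4005 g.
Product at 58.7% available chlorine: 4005 / 0.587 = 6823 g.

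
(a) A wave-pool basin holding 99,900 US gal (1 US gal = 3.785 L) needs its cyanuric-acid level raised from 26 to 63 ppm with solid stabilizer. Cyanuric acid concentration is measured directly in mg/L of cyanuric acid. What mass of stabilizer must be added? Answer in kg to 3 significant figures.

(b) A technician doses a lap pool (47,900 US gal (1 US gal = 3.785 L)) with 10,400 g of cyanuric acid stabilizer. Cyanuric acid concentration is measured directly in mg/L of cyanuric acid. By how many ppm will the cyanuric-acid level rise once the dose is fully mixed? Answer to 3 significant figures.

(a) 14.0 kg; (b) 57.4 ppm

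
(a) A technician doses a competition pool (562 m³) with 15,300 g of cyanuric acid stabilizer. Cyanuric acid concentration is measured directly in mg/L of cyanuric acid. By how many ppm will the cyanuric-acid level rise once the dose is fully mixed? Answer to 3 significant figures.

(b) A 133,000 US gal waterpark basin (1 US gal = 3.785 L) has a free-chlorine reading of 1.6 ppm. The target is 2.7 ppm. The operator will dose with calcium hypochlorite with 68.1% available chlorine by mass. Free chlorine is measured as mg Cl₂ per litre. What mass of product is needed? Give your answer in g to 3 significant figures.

(a) 27.2 ppm; (b) 813 g

(a) Volume: 562 m³ = 562,000 L.
(a) Rise: 15,300 g / 562,000 L × 1000 = 27.22 mg/L.

(b) Volume: 133,000 US gal × 3.785 L/gal = 503,405 L.
(b) Chlorine deficit: 2.7 − 1.6 = 1.1 ppm = 1.1 mg/L as Cl₂.
(b) Cl₂ equivalent needed: 1.1 mg/L × 503,405 L = 553,700 mg = 553.7 g.
(b) Product at 68.1% available chlorine: 553.7 / 0.681 = 813.1 g.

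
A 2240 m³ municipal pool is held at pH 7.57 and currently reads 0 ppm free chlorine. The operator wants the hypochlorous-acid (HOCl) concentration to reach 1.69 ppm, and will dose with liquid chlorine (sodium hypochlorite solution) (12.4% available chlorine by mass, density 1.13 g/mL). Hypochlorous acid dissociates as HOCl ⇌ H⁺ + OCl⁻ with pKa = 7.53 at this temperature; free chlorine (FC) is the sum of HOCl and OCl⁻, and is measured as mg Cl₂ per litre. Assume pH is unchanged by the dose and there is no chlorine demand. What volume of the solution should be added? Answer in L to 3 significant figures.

Volume: 2240 m³ = 2,240,000 L.
[OCl⁻]/[HOCl] = 10^(pH − pKa) = 10^(7.57 − 7.53) = 1.096; fraction as HOCl = 1/(1 + 1.096) = 0.477.
Free chlorine required for 1.69 ppm HOCl: 1.69 / 0.477 = 3.543 ppm.
FC to add: 3.543 − 0 = 3.543 mg/L as Cl₂.
Cl₂ equivalent: 3.543 mg/L × 2,240,000 L = 7936 g.
Product at 12.4% available Cl: 7936 / 0.124 = 64,000 g.
Volume: 64,000 g ÷ 1.13 g/mL = 56,640 mL.

56.6 L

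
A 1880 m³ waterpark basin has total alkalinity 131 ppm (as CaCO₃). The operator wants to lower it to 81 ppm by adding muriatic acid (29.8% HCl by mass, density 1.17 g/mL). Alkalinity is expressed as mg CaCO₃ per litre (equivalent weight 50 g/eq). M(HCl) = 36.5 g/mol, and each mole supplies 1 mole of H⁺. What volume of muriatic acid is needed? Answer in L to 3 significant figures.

197 L

Volume: 1880 m³ = 1,880,000 L.
Alkalinity to neutralize: (131 − 81) = 50 mg/L as CaCO₃ × 1,880,000 L = 94,000 g as CaCO₃.
Equivalents of H⁺ required: 94,000 ÷ 50 g/eq = 1880 eq = 1880 mol HCl.
Mass of HCl: 1880 × 36.5 = 68,620 g.
Mass of 29.8% solution: 68,620 / 0.298 = 230,300 g.
Volume: 230,300 g ÷ 1.17 g/mL = 196,800 mL.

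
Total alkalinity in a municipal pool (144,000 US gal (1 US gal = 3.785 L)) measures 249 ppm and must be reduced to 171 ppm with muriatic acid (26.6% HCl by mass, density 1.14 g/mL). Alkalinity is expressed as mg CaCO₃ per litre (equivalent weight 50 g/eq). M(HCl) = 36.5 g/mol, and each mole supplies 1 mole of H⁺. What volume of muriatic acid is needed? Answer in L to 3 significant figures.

Volume: 144,000 US gal × 3.785 L/gal = 545,040 L.
Alkalinity to neutralize: (249 − 171) = 78 mg/L as CaCO₃ × 545,040 L = 42,510 g as CaCO₃.
Equivalents of H⁺ required: 42,510 ÷ 50 g/eq = 850.3 eq = 850.3 mol HCl.
Mass of HCl: 850.3 × 36.5 = 31,030 g.
Mass of 26.6% solution: 31,030 / 0.266 = 116,700 g.
Volume: 116,700 g ÷ 1.14 g/mL = 102,300 mL.

102 L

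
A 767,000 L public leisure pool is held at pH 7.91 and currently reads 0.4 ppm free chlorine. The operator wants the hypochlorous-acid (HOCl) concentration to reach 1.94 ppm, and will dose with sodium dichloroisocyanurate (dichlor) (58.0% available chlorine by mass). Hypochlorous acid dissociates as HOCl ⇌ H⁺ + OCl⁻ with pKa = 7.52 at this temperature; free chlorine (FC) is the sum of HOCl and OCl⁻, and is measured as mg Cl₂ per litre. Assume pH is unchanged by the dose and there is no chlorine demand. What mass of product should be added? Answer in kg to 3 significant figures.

8.33 kg

[OCl⁻]/[HOCl] = 10^(pH − pKa) = 10^(7.91 − 7.52) = 2.455; fraction as HOCl = 1/(1 + 2.455) = 0.2895.
Free chlorine required for 1.94 ppm HOCl: 1.94 / 0.2895 = 6.702 ppm.
FC to add: 6.702 − 0.4 = 6.302 mg/L as Cl₂.
Cl₂ equivalent: 6.302 mg/L × 767,000 L = 4834 g.
Product at 58.0% available Cl: 4834 / 0.58 = 8334 g.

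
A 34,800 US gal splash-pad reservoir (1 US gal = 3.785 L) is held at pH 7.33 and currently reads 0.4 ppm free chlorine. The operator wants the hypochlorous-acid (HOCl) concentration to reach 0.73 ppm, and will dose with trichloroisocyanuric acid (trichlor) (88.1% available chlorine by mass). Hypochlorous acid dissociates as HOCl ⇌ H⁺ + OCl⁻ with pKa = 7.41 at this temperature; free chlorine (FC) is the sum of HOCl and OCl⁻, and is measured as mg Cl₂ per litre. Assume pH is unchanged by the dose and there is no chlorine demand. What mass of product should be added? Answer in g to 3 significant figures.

140 g

Volume: 34,800 US gal × 3.785 L/gal = 131,718 L.
[OCl⁻]/[HOCl] = 10^(pH − pKa) = 10^(7.33 − 7.41) = 0.8318; fraction as HOCl = 1/(1 + 0.8318) = 0.5459.
Free chlorine required for 0.73 ppm HOCl: 0.73 / 0.5459 = 1.337 ppm.
FC to add: 1.337 − 0.4 = 0.9372 mg/L as Cl₂.
Cl₂ equivalent: 0.9372 mg/L × 131,718 L = 123.4 g.
Product at 88.1% available Cl: 123.4 / 0.881 = 140.1 g.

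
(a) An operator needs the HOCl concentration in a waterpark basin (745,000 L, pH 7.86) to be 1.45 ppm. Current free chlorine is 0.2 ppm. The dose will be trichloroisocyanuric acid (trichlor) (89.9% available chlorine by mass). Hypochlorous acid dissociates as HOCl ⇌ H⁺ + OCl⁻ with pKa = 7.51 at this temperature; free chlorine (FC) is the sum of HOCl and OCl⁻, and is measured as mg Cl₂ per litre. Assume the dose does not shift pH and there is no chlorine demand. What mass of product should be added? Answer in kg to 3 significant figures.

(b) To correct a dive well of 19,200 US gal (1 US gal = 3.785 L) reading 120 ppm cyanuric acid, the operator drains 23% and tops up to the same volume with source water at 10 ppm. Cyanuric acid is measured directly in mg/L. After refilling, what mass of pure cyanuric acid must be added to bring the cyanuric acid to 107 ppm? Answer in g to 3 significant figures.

(a) 3.73 kg; (b) 894 g

(a) [OCl⁻]/[HOCl] = 10^(pH − pKa) = 10^(7.86 − 7.51) = 2.239; fraction as HOCl = 1/(1 + 2.239) = 0.3088.
(a) Free chlorine required for 1.45 ppm HOCl: 1.45 / 0.3088 = 4.696 ppm.
(a) FC to add: 4.696 − 0.2 = 4.496 mg/L as Cl₂.
(a) Cl₂ equivalent: 4.496 mg/L × 745,000 L = 3350 g.
(a) Product at 89.9% available Cl: 3350 / 0.899 = 3726 g.

(b) Volume: 19,200 US gal × 3.785 L/gal = 72,672 L.
(b) After draining 23% and refilling: 120 × 0.77 + 10 × 0.23 = 94.7 ppm.
(b) Deficit to target: 107 − 94.7 = 12.3 mg/L.
(b) Mass: 12.3 mg/L × 72,672 L = 893.9 g cyanuric acid.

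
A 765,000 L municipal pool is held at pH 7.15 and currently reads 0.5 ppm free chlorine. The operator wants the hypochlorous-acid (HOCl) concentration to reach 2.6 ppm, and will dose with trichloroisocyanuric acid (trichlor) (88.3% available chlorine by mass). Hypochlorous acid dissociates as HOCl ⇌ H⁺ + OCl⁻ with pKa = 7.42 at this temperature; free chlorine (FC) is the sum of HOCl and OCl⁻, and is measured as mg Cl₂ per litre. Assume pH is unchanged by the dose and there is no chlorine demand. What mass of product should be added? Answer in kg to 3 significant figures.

[OCl⁻]/[HOCl] = 10^(pH − pKa) = 10^(7.15 − 7.42) = 0.537; fraction as HOCl = 1/(1 + 0.537) = 0.6506.
Free chlorine required for 2.6 ppm HOCl: 2.6 / 0.6506 = 3.996 ppm.
FC to add: 3.996 − 0.5 = 3.496 mg/L as Cl₂.
Cl₂ equivalent: 3.496 mg/L × 765,000 L = 2675 g.
Product at 88.3% available Cl: 2675 / 0.883 = 3029 g.

3.03 kg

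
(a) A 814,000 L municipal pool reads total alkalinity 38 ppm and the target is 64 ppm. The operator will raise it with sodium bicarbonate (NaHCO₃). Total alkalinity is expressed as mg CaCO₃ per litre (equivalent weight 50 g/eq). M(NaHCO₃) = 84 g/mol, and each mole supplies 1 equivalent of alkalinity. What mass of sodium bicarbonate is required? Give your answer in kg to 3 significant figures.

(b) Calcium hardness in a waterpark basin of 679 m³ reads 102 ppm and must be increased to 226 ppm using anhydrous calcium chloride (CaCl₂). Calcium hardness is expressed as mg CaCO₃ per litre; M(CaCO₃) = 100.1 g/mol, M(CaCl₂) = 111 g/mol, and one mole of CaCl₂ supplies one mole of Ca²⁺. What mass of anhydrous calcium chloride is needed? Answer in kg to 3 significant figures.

(a) 35.6 kg; (b) 93.4 kg

(a) Alkalinity to add: (64 − 38) = 26 mg/L as CaCO₃ × 814,000 L = 21,160 g as CaCO₃.
(a) Equivalents: 21,160 g ÷ 50 g/eq = 423.3 eq.
(a) NaHCO₃ supplies 1 eq per mole → 423.3 mol.
(a) Mass: 423.3 mol × 84 g/mol = 35,560 g.

(b) Volume: 679 m³ = 679,000 L.
(b) Hardness to add: (226 − 102) = 124 mg/L as CaCO₃ × 679,000 L = 84,200 g as CaCO₃.
(b) Moles of Ca²⁺ (1 mol Ca²⁺ ≡ 1 mol CaCO₃): 84,200 / 100.1 g/mol = 841.1 mol.
(b) Mass of CaCl₂: 841.1 × 111 = 93,360 g.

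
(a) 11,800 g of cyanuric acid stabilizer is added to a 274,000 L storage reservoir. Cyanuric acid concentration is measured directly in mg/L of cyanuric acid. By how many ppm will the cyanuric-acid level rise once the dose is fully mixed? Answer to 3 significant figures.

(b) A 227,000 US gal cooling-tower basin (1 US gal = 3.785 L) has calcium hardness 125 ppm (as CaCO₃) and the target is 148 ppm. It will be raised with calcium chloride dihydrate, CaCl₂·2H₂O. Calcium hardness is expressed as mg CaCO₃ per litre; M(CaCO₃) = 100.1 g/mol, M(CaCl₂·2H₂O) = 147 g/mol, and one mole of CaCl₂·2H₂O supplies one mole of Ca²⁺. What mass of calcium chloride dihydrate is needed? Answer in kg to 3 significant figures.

(a) 43.1 ppm; (b) 29.0 kg

(a) Rise: 11,800 g / 274,000 L × 1000 = 43.07 mg/L.

(b) Volume: 227,000 US gal × 3.785 L/gal = 859,195 L.
(b) Hardness to add: (148 − 125) = 23 mg/L as CaCO₃ × 859,195 L = 19,760 g as CaCO₃.
(b) Moles of Ca²⁺ (1 mol Ca²⁺ ≡ 1 mol CaCO₃): 19,760 / 100.1 g/mol = 197.4 mol.
(b) Mass of CaCl₂·2H₂O: 197.4 × 147 = 29,020 g.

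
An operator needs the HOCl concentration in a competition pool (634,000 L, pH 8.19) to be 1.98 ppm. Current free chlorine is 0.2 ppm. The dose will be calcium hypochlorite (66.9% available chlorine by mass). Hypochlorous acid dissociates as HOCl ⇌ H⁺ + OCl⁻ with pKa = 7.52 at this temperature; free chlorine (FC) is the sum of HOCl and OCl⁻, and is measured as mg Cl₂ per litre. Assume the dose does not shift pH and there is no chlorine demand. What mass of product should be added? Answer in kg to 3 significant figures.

[OCl⁻]/[HOCl] = 10^(pH − pKa) = 10^(8.19 − 7.52) = 4.677; fraction as HOCl = 1/(1 + 4.677) = 0.1761.
Free chlorine required for 1.98 ppm HOCl: 1.98 / 0.1761 = 11.24 ppm.
FC to add: 11.24 − 0.2 = 11.04 mg/L as Cl₂.
Cl₂ equivalent: 11.04 mg/L × 634,000 L = 7000 g.
Product at 66.9% available Cl: 7000 / 0.669 = 10,460 g.

10.5 kg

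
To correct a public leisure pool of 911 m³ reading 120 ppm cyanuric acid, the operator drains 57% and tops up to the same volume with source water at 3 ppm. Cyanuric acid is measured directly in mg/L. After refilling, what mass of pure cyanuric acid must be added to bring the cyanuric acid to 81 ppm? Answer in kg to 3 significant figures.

25.2 kg

Volume: 911 m³ = 911,000 L.
After draining 57% and refilling: 120 × 0.43 + 3 × 0.57 = 53.31 ppm.
Deficit to target: 81 − 53.31 = 27.69 mg/L.
Mass: 27.69 mg/L × 911,000 L = 25,230 g cyanuric acid.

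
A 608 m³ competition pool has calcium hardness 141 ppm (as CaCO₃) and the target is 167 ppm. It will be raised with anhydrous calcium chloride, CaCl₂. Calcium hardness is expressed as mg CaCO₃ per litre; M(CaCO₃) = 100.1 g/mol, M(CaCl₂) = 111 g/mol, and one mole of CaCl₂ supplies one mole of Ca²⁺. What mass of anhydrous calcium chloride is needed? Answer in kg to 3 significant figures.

Volume: 608 m³ = 608,000 L.
Hardness to add: (167 − 141) = 26 mg/L as CaCO₃ × 608,000 L = 15,810 g as CaCO₃.
Moles of Ca²⁺ (1 mol Ca²⁺ ≡ 1 mol CaCO₃): 15,810 / 100.1 g/mol = 157.9 mol.
Mass of CaCl₂: 157.9 × 111 = 17,530 g.

17.5 kg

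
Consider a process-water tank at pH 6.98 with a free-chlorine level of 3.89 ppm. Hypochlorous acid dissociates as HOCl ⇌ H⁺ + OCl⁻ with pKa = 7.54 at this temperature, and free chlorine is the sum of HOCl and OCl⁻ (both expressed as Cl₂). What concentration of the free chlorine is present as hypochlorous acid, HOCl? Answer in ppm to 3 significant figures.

[OCl⁻]/[HOCl] = 10^(pH − pKa) = 10^(6.98 − 7.54) = 10^-0.56 = 0.2754.
Fraction as HOCl = 1 / (1 + 0.2754) = 0.7841.
HOCl = 0.7841 × 3.89 ppm = 3.05 ppm.

3.05 ppm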